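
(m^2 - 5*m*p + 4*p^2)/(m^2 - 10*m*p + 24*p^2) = (-m + p)/(-m + 6*p)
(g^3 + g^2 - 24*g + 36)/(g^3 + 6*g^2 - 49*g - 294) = (g^2 - 5*g + 6)/(g^2 - 49)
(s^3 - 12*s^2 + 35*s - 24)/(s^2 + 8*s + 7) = (s^3 - 12*s^2 + 35*s - 24)/(s^2 + 8*s + 7)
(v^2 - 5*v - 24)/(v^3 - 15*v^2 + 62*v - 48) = (v + 3)/(v^2 - 7*v + 6)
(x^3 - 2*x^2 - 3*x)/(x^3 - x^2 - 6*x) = (x + 1)/(x + 2)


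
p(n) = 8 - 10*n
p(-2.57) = 33.70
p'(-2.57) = -10.00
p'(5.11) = -10.00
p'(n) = -10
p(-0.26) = 10.60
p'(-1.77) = -10.00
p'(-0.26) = -10.00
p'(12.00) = -10.00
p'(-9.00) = -10.00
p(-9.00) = 98.00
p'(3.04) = -10.00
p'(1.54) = -10.00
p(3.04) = -22.40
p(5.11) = -43.10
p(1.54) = -7.40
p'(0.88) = -10.00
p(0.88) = -0.80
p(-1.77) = 25.70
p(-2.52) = 33.20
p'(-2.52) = -10.00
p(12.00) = -112.00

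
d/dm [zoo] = 0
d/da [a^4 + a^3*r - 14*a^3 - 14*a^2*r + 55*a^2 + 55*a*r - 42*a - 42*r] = 4*a^3 + 3*a^2*r - 42*a^2 - 28*a*r + 110*a + 55*r - 42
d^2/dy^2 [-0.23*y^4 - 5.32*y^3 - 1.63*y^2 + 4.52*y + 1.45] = -2.76*y^2 - 31.92*y - 3.26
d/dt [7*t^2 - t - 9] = 14*t - 1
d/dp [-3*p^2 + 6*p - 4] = 6 - 6*p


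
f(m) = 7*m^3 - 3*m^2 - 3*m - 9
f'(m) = 21*m^2 - 6*m - 3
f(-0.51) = -9.18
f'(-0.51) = 5.52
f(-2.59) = -142.97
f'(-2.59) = 153.41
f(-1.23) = -22.87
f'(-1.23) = 36.15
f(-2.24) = -96.01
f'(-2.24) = 115.81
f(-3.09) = -234.90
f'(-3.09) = 216.05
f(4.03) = 388.34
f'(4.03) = 313.88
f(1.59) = 6.78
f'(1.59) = 40.55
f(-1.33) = -26.79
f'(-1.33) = 42.13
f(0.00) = -9.00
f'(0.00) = -3.00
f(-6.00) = -1611.00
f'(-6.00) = 789.00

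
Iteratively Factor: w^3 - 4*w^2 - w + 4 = (w + 1)*(w^2 - 5*w + 4) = (w - 1)*(w + 1)*(w - 4)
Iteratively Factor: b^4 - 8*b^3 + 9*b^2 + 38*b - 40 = (b + 2)*(b^3 - 10*b^2 + 29*b - 20) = (b - 5)*(b + 2)*(b^2 - 5*b + 4) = (b - 5)*(b - 1)*(b + 2)*(b - 4)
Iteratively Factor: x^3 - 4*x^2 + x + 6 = (x + 1)*(x^2 - 5*x + 6) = (x - 3)*(x + 1)*(x - 2)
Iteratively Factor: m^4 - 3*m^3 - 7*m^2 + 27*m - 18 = (m - 2)*(m^3 - m^2 - 9*m + 9) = (m - 2)*(m - 1)*(m^2 - 9) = (m - 3)*(m - 2)*(m - 1)*(m + 3)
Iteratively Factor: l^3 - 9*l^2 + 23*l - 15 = (l - 5)*(l^2 - 4*l + 3) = (l - 5)*(l - 1)*(l - 3)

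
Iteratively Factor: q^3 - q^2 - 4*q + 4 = (q + 2)*(q^2 - 3*q + 2) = (q - 2)*(q + 2)*(q - 1)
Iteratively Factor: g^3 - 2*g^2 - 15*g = (g - 5)*(g^2 + 3*g) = g*(g - 5)*(g + 3)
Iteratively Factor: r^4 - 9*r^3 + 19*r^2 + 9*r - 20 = (r - 5)*(r^3 - 4*r^2 - r + 4) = (r - 5)*(r - 1)*(r^2 - 3*r - 4) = (r - 5)*(r - 4)*(r - 1)*(r + 1)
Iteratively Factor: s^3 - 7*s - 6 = (s - 3)*(s^2 + 3*s + 2) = (s - 3)*(s + 2)*(s + 1)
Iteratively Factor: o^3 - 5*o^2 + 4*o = (o - 1)*(o^2 - 4*o) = (o - 4)*(o - 1)*(o)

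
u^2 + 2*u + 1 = (u + 1)^2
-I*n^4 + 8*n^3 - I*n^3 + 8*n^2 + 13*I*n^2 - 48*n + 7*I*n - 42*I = (n - 2)*(n + 3)*(n + 7*I)*(-I*n + 1)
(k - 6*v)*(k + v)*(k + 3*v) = k^3 - 2*k^2*v - 21*k*v^2 - 18*v^3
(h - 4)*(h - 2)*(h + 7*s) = h^3 + 7*h^2*s - 6*h^2 - 42*h*s + 8*h + 56*s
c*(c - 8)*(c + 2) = c^3 - 6*c^2 - 16*c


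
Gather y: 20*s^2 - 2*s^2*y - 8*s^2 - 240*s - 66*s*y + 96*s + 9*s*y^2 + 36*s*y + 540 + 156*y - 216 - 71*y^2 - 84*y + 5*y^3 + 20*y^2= 12*s^2 - 144*s + 5*y^3 + y^2*(9*s - 51) + y*(-2*s^2 - 30*s + 72) + 324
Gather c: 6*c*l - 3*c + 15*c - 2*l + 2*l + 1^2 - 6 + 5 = c*(6*l + 12)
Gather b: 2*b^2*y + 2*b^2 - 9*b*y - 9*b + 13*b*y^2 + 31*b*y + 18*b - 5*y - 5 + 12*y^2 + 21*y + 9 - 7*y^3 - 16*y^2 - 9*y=b^2*(2*y + 2) + b*(13*y^2 + 22*y + 9) - 7*y^3 - 4*y^2 + 7*y + 4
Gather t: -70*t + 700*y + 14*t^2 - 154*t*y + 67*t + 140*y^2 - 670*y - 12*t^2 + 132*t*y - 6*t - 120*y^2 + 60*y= 2*t^2 + t*(-22*y - 9) + 20*y^2 + 90*y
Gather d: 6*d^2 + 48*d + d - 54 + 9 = 6*d^2 + 49*d - 45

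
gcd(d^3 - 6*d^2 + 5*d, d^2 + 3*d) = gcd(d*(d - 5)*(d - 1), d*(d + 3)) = d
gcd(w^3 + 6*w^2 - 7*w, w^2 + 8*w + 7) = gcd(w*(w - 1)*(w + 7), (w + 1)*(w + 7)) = w + 7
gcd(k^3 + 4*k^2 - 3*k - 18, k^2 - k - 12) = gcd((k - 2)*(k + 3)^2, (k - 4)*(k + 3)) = k + 3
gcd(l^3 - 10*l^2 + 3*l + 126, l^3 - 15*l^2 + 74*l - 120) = l - 6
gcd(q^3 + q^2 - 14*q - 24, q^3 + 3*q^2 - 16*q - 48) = q^2 - q - 12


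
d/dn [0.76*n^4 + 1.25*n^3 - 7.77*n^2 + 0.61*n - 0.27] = 3.04*n^3 + 3.75*n^2 - 15.54*n + 0.61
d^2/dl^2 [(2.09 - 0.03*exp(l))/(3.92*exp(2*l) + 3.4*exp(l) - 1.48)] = (-0.460992*exp(4*l) + 128.862944*exp(3*l) + 82.522272*exp(2*l) + 72.510816*exp(l) + 10.451168)*exp(l)/(60.236288*exp(6*l) + 156.73728*exp(5*l) + 67.718784*exp(4*l) - 79.04864*exp(3*l) - 25.567296*exp(2*l) + 22.34208*exp(l) - 3.241792)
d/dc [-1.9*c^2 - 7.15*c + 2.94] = -3.8*c - 7.15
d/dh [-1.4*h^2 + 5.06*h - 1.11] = 5.06 - 2.8*h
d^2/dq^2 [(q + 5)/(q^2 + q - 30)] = 2*(-3*(q + 2)*(q^2 + q - 30) + (q + 5)*(2*q + 1)^2)/(q^2 + q - 30)^3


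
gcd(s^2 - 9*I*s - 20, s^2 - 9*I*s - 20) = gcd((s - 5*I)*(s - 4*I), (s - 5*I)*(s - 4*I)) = s^2 - 9*I*s - 20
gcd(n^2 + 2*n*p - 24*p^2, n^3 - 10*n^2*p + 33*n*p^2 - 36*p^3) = -n + 4*p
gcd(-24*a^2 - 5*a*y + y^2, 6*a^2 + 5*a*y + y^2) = 3*a + y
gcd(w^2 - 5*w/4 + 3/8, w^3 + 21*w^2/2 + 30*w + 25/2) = 1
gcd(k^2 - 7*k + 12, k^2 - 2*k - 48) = 1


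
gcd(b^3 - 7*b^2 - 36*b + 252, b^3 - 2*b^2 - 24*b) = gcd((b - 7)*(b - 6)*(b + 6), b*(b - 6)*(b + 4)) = b - 6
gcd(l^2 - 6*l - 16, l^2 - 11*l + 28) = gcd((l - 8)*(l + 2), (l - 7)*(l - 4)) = 1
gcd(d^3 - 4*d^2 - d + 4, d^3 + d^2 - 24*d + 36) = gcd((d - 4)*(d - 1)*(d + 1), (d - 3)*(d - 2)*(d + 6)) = 1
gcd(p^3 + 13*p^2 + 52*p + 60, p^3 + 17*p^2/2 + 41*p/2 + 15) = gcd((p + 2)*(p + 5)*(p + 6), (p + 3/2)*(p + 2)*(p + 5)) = p^2 + 7*p + 10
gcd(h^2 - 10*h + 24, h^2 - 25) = 1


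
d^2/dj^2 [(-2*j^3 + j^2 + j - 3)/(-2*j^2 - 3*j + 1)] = 2*(24*j^3 + 12*j^2 + 54*j + 29)/(8*j^6 + 36*j^5 + 42*j^4 - 9*j^3 - 21*j^2 + 9*j - 1)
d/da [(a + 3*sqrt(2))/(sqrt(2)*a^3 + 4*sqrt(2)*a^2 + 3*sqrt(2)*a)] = sqrt(2)*(a*(a^2 + 4*a + 3) - (a + 3*sqrt(2))*(3*a^2 + 8*a + 3))/(2*a^2*(a^2 + 4*a + 3)^2)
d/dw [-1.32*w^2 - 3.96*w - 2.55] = -2.64*w - 3.96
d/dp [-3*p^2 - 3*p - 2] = -6*p - 3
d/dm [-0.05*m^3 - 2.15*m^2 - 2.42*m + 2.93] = -0.15*m^2 - 4.3*m - 2.42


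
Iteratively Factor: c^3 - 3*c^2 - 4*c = (c - 4)*(c^2 + c) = (c - 4)*(c + 1)*(c)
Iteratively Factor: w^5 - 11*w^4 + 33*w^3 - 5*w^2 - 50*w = (w)*(w^4 - 11*w^3 + 33*w^2 - 5*w - 50) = w*(w + 1)*(w^3 - 12*w^2 + 45*w - 50) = w*(w - 2)*(w + 1)*(w^2 - 10*w + 25) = w*(w - 5)*(w - 2)*(w + 1)*(w - 5)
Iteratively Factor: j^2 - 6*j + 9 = (j - 3)*(j - 3)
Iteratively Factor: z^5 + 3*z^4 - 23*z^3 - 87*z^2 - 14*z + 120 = (z + 3)*(z^4 - 23*z^2 - 18*z + 40) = (z + 2)*(z + 3)*(z^3 - 2*z^2 - 19*z + 20) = (z - 1)*(z + 2)*(z + 3)*(z^2 - z - 20) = (z - 1)*(z + 2)*(z + 3)*(z + 4)*(z - 5)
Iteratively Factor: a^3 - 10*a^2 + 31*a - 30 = (a - 2)*(a^2 - 8*a + 15) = (a - 5)*(a - 2)*(a - 3)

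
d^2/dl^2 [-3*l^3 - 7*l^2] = -18*l - 14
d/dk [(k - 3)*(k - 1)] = 2*k - 4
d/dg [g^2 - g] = 2*g - 1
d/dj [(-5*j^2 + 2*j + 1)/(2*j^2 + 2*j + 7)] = 2*(-7*j^2 - 37*j + 6)/(4*j^4 + 8*j^3 + 32*j^2 + 28*j + 49)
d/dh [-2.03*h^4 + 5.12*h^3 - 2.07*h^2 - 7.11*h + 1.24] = -8.12*h^3 + 15.36*h^2 - 4.14*h - 7.11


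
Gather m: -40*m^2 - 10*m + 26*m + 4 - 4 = -40*m^2 + 16*m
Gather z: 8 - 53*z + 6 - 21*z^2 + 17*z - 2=-21*z^2 - 36*z + 12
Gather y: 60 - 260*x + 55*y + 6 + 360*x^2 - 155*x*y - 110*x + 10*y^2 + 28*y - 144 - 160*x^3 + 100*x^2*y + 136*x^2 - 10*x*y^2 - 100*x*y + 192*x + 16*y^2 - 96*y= -160*x^3 + 496*x^2 - 178*x + y^2*(26 - 10*x) + y*(100*x^2 - 255*x - 13) - 78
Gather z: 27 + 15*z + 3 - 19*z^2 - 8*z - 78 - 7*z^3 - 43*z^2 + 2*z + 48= -7*z^3 - 62*z^2 + 9*z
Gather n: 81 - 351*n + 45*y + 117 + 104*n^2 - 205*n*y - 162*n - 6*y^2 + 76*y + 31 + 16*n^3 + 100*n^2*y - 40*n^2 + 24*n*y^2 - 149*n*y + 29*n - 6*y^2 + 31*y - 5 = 16*n^3 + n^2*(100*y + 64) + n*(24*y^2 - 354*y - 484) - 12*y^2 + 152*y + 224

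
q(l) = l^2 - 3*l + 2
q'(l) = 2*l - 3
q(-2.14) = 13.00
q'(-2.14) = -7.28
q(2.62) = 1.00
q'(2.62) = 2.24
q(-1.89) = 11.24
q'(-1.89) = -6.78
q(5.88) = 18.93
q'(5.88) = 8.76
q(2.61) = 0.98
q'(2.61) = 2.22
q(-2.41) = 15.04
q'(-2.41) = -7.82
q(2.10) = 0.11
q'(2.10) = 1.20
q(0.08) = 1.77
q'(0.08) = -2.84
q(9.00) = 56.00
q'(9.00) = 15.00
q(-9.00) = 110.00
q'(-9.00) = -21.00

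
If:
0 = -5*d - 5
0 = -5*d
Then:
No Solution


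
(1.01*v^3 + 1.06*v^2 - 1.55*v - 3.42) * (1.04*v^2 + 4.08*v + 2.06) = 1.0504*v^5 + 5.2232*v^4 + 4.7934*v^3 - 7.6972*v^2 - 17.1466*v - 7.0452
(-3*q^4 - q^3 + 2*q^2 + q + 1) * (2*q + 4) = -6*q^5 - 14*q^4 + 10*q^2 + 6*q + 4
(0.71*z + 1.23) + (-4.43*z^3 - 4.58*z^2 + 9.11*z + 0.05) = -4.43*z^3 - 4.58*z^2 + 9.82*z + 1.28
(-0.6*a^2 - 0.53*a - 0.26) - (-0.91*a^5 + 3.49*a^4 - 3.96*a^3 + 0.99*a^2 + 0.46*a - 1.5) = 0.91*a^5 - 3.49*a^4 + 3.96*a^3 - 1.59*a^2 - 0.99*a + 1.24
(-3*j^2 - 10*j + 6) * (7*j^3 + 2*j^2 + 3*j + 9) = -21*j^5 - 76*j^4 + 13*j^3 - 45*j^2 - 72*j + 54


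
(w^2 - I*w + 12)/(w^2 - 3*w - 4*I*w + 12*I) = (w + 3*I)/(w - 3)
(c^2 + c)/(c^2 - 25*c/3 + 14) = 3*c*(c + 1)/(3*c^2 - 25*c + 42)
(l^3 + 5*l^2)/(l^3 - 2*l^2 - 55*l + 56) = l^2*(l + 5)/(l^3 - 2*l^2 - 55*l + 56)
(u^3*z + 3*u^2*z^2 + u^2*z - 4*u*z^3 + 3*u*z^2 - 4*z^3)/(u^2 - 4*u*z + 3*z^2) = z*(-u^2 - 4*u*z - u - 4*z)/(-u + 3*z)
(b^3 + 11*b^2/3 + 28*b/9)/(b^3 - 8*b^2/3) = (9*b^2 + 33*b + 28)/(3*b*(3*b - 8))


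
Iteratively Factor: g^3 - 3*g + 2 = (g - 1)*(g^2 + g - 2) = (g - 1)^2*(g + 2)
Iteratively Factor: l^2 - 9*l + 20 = (l - 5)*(l - 4)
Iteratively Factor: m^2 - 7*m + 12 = (m - 4)*(m - 3)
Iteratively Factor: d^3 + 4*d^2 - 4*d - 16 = (d + 4)*(d^2 - 4) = (d - 2)*(d + 4)*(d + 2)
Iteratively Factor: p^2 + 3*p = (p)*(p + 3)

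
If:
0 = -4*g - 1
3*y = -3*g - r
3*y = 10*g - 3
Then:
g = -1/4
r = 25/4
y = -11/6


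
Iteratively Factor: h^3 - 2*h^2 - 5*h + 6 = (h - 1)*(h^2 - h - 6) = (h - 1)*(h + 2)*(h - 3)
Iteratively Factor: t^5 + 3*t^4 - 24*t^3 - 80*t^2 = (t)*(t^4 + 3*t^3 - 24*t^2 - 80*t) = t^2*(t^3 + 3*t^2 - 24*t - 80) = t^2*(t - 5)*(t^2 + 8*t + 16) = t^2*(t - 5)*(t + 4)*(t + 4)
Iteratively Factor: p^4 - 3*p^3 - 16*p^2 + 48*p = (p - 3)*(p^3 - 16*p) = p*(p - 3)*(p^2 - 16) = p*(p - 3)*(p + 4)*(p - 4)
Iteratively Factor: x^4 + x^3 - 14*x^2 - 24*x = (x + 3)*(x^3 - 2*x^2 - 8*x) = (x + 2)*(x + 3)*(x^2 - 4*x) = x*(x + 2)*(x + 3)*(x - 4)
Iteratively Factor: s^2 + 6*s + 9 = (s + 3)*(s + 3)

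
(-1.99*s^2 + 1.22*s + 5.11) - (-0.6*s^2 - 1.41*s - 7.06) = -1.39*s^2 + 2.63*s + 12.17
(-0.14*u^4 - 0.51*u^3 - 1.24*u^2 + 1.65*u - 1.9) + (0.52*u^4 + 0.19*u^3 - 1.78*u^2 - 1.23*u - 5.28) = 0.38*u^4 - 0.32*u^3 - 3.02*u^2 + 0.42*u - 7.18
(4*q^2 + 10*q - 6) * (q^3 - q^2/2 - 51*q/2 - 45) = 4*q^5 + 8*q^4 - 113*q^3 - 432*q^2 - 297*q + 270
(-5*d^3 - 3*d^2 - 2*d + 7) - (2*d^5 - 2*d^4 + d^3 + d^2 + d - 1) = -2*d^5 + 2*d^4 - 6*d^3 - 4*d^2 - 3*d + 8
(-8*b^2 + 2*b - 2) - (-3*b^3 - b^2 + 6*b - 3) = 3*b^3 - 7*b^2 - 4*b + 1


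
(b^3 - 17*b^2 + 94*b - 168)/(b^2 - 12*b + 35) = (b^2 - 10*b + 24)/(b - 5)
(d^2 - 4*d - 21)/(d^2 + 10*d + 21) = (d - 7)/(d + 7)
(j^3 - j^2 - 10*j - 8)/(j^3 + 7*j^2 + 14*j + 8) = (j - 4)/(j + 4)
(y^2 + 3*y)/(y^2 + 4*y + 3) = y/(y + 1)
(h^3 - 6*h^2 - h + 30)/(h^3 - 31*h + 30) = (h^2 - h - 6)/(h^2 + 5*h - 6)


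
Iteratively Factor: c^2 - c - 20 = (c + 4)*(c - 5)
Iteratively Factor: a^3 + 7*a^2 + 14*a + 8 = (a + 4)*(a^2 + 3*a + 2) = (a + 1)*(a + 4)*(a + 2)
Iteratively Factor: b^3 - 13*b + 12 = (b - 1)*(b^2 + b - 12) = (b - 1)*(b + 4)*(b - 3)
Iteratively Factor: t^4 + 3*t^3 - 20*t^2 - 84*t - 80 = (t - 5)*(t^3 + 8*t^2 + 20*t + 16) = (t - 5)*(t + 4)*(t^2 + 4*t + 4) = (t - 5)*(t + 2)*(t + 4)*(t + 2)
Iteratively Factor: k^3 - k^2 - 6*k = (k + 2)*(k^2 - 3*k) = k*(k + 2)*(k - 3)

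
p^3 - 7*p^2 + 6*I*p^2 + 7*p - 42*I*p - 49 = (p - 7)*(p - I)*(p + 7*I)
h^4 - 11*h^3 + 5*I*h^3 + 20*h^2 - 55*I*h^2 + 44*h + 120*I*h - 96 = (h - 8)*(h - 3)*(h + I)*(h + 4*I)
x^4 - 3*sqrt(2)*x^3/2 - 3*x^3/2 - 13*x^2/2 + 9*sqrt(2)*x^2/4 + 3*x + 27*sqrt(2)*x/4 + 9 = (x - 3)*(x + 3/2)*(x - 2*sqrt(2))*(x + sqrt(2)/2)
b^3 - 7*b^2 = b^2*(b - 7)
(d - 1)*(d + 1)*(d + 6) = d^3 + 6*d^2 - d - 6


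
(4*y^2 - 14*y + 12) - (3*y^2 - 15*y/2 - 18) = y^2 - 13*y/2 + 30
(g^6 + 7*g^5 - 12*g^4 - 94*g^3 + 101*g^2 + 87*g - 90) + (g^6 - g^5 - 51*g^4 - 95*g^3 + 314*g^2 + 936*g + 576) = 2*g^6 + 6*g^5 - 63*g^4 - 189*g^3 + 415*g^2 + 1023*g + 486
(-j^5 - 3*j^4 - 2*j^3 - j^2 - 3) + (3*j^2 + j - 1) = -j^5 - 3*j^4 - 2*j^3 + 2*j^2 + j - 4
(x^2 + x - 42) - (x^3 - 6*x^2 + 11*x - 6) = -x^3 + 7*x^2 - 10*x - 36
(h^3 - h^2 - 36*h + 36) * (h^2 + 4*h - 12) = h^5 + 3*h^4 - 52*h^3 - 96*h^2 + 576*h - 432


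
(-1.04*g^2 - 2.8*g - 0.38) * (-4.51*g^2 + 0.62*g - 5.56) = 4.6904*g^4 + 11.9832*g^3 + 5.7602*g^2 + 15.3324*g + 2.1128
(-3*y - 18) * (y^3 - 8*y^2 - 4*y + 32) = -3*y^4 + 6*y^3 + 156*y^2 - 24*y - 576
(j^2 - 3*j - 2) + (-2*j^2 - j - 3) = -j^2 - 4*j - 5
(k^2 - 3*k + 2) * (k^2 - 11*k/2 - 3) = k^4 - 17*k^3/2 + 31*k^2/2 - 2*k - 6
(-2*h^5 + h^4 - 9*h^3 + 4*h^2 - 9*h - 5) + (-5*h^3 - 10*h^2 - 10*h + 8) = -2*h^5 + h^4 - 14*h^3 - 6*h^2 - 19*h + 3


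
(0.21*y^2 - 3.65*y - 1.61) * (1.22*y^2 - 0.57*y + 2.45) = 0.2562*y^4 - 4.5727*y^3 + 0.6308*y^2 - 8.0248*y - 3.9445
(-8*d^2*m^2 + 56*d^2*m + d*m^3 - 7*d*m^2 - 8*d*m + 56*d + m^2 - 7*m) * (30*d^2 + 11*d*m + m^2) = -240*d^4*m^2 + 1680*d^4*m - 58*d^3*m^3 + 406*d^3*m^2 - 240*d^3*m + 1680*d^3 + 3*d^2*m^4 - 21*d^2*m^3 - 58*d^2*m^2 + 406*d^2*m + d*m^5 - 7*d*m^4 + 3*d*m^3 - 21*d*m^2 + m^4 - 7*m^3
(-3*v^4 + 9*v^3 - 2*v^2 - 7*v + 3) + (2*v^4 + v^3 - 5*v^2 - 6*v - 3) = -v^4 + 10*v^3 - 7*v^2 - 13*v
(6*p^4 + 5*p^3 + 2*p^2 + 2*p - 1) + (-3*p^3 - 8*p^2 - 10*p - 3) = 6*p^4 + 2*p^3 - 6*p^2 - 8*p - 4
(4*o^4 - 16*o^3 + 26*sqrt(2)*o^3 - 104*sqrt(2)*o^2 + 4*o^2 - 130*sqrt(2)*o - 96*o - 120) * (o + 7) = 4*o^5 + 12*o^4 + 26*sqrt(2)*o^4 - 108*o^3 + 78*sqrt(2)*o^3 - 858*sqrt(2)*o^2 - 68*o^2 - 910*sqrt(2)*o - 792*o - 840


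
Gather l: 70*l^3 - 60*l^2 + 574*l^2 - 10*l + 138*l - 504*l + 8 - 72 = 70*l^3 + 514*l^2 - 376*l - 64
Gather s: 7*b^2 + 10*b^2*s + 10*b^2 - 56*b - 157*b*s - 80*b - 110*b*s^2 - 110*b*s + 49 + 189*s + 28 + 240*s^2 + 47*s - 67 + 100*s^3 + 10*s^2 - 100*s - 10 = 17*b^2 - 136*b + 100*s^3 + s^2*(250 - 110*b) + s*(10*b^2 - 267*b + 136)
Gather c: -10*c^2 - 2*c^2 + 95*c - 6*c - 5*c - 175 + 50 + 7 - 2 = -12*c^2 + 84*c - 120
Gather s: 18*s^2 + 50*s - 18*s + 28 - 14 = 18*s^2 + 32*s + 14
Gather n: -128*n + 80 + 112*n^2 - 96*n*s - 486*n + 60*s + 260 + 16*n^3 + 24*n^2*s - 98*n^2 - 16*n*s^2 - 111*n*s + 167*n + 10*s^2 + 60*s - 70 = 16*n^3 + n^2*(24*s + 14) + n*(-16*s^2 - 207*s - 447) + 10*s^2 + 120*s + 270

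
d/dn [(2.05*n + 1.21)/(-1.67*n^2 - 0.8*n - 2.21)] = (3.4235*n^2 + 4.0414*n - 3.5625)/(2.7889*n^4 + 2.672*n^3 + 8.0214*n^2 + 3.536*n + 4.8841)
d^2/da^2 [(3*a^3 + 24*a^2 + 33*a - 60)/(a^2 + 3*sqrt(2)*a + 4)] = 6*(-24*sqrt(2)*a^3 + 25*a^3 - 156*a^2 + 36*sqrt(2)*a^2 - 180*sqrt(2)*a - 84*a - 132*sqrt(2) - 152)/(a^6 + 9*sqrt(2)*a^5 + 66*a^4 + 126*sqrt(2)*a^3 + 264*a^2 + 144*sqrt(2)*a + 64)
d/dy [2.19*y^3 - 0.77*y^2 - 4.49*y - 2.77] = 6.57*y^2 - 1.54*y - 4.49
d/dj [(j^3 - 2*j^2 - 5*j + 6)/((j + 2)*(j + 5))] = (j^2 + 10*j - 23)/(j^2 + 10*j + 25)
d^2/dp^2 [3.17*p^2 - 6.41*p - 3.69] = 6.34000000000000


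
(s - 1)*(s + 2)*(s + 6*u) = s^3 + 6*s^2*u + s^2 + 6*s*u - 2*s - 12*u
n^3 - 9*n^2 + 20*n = n*(n - 5)*(n - 4)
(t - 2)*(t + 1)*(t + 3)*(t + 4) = t^4 + 6*t^3 + 3*t^2 - 26*t - 24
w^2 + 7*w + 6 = (w + 1)*(w + 6)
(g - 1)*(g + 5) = g^2 + 4*g - 5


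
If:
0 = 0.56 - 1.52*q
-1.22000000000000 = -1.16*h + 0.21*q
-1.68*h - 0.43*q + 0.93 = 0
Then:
No Solution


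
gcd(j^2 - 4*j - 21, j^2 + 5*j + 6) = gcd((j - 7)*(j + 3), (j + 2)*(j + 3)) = j + 3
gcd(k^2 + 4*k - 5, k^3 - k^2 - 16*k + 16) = k - 1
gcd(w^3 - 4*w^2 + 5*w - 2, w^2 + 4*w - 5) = w - 1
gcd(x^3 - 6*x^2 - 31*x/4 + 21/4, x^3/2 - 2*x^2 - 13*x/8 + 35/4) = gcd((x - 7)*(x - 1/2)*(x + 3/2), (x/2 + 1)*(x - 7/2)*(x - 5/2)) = 1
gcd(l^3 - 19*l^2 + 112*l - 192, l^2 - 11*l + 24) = l^2 - 11*l + 24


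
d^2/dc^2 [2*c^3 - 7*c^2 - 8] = 12*c - 14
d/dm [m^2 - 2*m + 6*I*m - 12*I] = 2*m - 2 + 6*I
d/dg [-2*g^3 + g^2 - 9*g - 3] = -6*g^2 + 2*g - 9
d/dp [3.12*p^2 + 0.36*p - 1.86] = 6.24*p + 0.36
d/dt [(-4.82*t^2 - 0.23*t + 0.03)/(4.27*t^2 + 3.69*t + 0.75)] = (-16.8037*t^2 - 7.4862*t - 0.2832)/(18.2329*t^4 + 31.5126*t^3 + 20.0211*t^2 + 5.535*t + 0.5625)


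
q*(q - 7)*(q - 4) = q^3 - 11*q^2 + 28*q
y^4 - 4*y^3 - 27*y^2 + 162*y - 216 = (y - 4)*(y - 3)^2*(y + 6)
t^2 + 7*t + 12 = (t + 3)*(t + 4)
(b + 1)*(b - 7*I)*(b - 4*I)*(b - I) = b^4 + b^3 - 12*I*b^3 - 39*b^2 - 12*I*b^2 - 39*b + 28*I*b + 28*I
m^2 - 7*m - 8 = (m - 8)*(m + 1)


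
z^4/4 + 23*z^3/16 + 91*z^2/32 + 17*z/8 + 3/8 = (z/4 + 1/2)*(z + 1/4)*(z + 3/2)*(z + 2)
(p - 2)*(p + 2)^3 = p^4 + 4*p^3 - 16*p - 16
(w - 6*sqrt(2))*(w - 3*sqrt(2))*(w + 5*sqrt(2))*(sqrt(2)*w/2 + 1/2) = sqrt(2)*w^4/2 - 7*w^3/2 - 29*sqrt(2)*w^2 + 153*w + 90*sqrt(2)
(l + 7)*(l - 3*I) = l^2 + 7*l - 3*I*l - 21*I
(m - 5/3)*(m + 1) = m^2 - 2*m/3 - 5/3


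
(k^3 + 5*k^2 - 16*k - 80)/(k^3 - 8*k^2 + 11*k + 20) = (k^2 + 9*k + 20)/(k^2 - 4*k - 5)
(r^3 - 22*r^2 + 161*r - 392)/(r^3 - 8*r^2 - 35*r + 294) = (r - 8)/(r + 6)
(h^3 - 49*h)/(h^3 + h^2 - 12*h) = (h^2 - 49)/(h^2 + h - 12)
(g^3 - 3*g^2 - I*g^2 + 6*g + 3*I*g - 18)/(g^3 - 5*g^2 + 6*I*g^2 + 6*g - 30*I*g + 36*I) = (g^2 - I*g + 6)/(g^2 + g*(-2 + 6*I) - 12*I)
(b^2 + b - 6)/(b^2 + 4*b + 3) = (b - 2)/(b + 1)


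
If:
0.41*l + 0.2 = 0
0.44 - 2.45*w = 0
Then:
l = -0.49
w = 0.18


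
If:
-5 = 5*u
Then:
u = -1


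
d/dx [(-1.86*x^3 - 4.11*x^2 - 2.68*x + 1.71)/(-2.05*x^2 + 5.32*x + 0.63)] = (3.813*x^4 - 19.7904*x^3 - 30.8746*x^2 + 1.8324*x - 10.7856)/(4.2025*x^4 - 21.812*x^3 + 25.7194*x^2 + 6.7032*x + 0.3969)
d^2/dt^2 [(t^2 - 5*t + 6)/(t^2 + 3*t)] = 4*(-4*t^3 + 9*t^2 + 27*t + 27)/(t^3*(t^3 + 9*t^2 + 27*t + 27))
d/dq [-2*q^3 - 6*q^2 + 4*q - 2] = -6*q^2 - 12*q + 4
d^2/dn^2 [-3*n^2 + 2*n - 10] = -6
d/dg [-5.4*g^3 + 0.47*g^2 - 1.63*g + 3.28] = -16.2*g^2 + 0.94*g - 1.63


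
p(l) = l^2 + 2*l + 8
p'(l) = 2*l + 2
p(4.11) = 33.11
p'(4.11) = 10.22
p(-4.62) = 20.10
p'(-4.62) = -7.24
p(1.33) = 12.43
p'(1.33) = 4.66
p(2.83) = 21.67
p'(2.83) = 7.66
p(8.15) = 90.72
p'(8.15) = 18.30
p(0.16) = 8.35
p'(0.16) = 2.32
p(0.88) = 10.53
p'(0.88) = 3.76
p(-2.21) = 8.46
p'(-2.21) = -2.42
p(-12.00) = 128.00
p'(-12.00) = -22.00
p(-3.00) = 11.00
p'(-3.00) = -4.00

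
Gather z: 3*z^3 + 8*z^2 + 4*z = 3*z^3 + 8*z^2 + 4*z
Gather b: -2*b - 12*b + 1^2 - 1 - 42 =-14*b - 42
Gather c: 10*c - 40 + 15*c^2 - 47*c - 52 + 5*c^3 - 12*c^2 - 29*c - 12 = 5*c^3 + 3*c^2 - 66*c - 104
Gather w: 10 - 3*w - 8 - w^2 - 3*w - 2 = -w^2 - 6*w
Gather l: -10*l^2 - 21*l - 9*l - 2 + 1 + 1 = -10*l^2 - 30*l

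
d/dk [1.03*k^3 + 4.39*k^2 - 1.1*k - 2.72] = 3.09*k^2 + 8.78*k - 1.1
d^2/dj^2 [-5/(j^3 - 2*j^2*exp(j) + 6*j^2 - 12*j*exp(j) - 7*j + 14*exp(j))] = 10*((-j^2*exp(j) - 10*j*exp(j) + 3*j - 7*exp(j) + 6)*(j^3 - 2*j^2*exp(j) + 6*j^2 - 12*j*exp(j) - 7*j + 14*exp(j)) - (2*j^2*exp(j) - 3*j^2 + 16*j*exp(j) - 12*j - 2*exp(j) + 7)^2)/(j^3 - 2*j^2*exp(j) + 6*j^2 - 12*j*exp(j) - 7*j + 14*exp(j))^3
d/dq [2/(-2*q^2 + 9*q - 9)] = 2*(4*q - 9)/(2*q^2 - 9*q + 9)^2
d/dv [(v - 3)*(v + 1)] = 2*v - 2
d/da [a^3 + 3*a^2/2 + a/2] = 3*a^2 + 3*a + 1/2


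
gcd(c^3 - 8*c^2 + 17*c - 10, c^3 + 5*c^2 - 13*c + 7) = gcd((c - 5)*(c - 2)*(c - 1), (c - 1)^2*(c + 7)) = c - 1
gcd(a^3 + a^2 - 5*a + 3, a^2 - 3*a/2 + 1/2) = a - 1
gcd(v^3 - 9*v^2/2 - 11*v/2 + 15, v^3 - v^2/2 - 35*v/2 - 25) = v^2 - 3*v - 10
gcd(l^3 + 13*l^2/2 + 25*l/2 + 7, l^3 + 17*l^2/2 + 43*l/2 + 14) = l^2 + 9*l/2 + 7/2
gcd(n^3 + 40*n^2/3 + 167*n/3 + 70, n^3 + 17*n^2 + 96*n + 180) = n^2 + 11*n + 30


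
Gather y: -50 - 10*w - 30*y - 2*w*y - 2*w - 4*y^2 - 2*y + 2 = -12*w - 4*y^2 + y*(-2*w - 32) - 48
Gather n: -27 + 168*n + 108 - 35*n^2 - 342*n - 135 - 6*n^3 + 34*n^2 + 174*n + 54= -6*n^3 - n^2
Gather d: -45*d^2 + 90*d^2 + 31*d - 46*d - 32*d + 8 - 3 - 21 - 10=45*d^2 - 47*d - 26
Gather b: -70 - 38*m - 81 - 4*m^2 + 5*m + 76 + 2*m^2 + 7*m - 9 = -2*m^2 - 26*m - 84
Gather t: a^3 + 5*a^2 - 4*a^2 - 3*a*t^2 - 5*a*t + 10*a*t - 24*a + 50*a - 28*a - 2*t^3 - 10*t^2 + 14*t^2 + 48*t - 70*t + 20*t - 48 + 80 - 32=a^3 + a^2 - 2*a - 2*t^3 + t^2*(4 - 3*a) + t*(5*a - 2)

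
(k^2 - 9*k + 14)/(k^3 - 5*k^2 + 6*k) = (k - 7)/(k*(k - 3))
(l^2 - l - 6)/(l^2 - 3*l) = (l + 2)/l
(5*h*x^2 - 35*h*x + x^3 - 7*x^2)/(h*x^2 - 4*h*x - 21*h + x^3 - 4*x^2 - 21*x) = x*(5*h + x)/(h*x + 3*h + x^2 + 3*x)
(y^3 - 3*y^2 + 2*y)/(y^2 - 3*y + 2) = y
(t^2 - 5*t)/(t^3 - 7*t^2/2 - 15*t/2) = 2/(2*t + 3)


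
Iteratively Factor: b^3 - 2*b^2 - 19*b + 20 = (b - 5)*(b^2 + 3*b - 4) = (b - 5)*(b + 4)*(b - 1)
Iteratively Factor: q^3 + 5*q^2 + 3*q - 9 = (q + 3)*(q^2 + 2*q - 3) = (q - 1)*(q + 3)*(q + 3)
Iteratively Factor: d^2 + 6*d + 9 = (d + 3)*(d + 3)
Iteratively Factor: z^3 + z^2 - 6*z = (z + 3)*(z^2 - 2*z) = (z - 2)*(z + 3)*(z)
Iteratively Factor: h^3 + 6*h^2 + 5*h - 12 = (h + 4)*(h^2 + 2*h - 3) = (h - 1)*(h + 4)*(h + 3)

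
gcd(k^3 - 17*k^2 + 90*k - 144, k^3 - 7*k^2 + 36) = k^2 - 9*k + 18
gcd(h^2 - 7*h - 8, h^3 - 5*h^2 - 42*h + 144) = h - 8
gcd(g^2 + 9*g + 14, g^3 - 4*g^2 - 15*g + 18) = 1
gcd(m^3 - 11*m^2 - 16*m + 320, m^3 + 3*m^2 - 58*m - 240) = m^2 - 3*m - 40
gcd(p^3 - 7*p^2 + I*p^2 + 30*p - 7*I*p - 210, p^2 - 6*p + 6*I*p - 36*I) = p + 6*I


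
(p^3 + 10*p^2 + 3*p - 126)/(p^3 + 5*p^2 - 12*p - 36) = (p + 7)/(p + 2)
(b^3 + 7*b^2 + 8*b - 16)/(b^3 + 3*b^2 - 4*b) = (b + 4)/b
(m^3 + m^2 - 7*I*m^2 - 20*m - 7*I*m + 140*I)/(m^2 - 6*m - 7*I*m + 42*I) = (m^2 + m - 20)/(m - 6)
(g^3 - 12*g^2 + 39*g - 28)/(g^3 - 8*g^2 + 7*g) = (g - 4)/g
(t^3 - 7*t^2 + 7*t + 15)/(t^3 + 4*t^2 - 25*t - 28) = (t^2 - 8*t + 15)/(t^2 + 3*t - 28)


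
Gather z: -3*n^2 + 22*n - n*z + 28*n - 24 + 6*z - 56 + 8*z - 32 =-3*n^2 + 50*n + z*(14 - n) - 112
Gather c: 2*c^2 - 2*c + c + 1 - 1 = 2*c^2 - c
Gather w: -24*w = -24*w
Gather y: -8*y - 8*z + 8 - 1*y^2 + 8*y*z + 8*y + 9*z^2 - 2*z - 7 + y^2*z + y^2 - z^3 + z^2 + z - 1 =y^2*z + 8*y*z - z^3 + 10*z^2 - 9*z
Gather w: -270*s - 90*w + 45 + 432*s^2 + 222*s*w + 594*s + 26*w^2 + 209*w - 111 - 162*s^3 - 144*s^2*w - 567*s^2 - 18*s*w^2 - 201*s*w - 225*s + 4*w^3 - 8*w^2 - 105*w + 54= -162*s^3 - 135*s^2 + 99*s + 4*w^3 + w^2*(18 - 18*s) + w*(-144*s^2 + 21*s + 14) - 12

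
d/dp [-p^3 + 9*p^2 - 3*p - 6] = -3*p^2 + 18*p - 3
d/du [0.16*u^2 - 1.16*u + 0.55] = 0.32*u - 1.16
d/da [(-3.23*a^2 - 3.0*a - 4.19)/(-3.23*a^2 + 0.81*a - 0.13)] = (-12.3063*a^2 - 26.2276*a + 3.7839)/(10.4329*a^4 - 5.2326*a^3 + 1.4959*a^2 - 0.2106*a + 0.0169)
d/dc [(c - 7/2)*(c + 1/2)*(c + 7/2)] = 3*c^2 + c - 49/4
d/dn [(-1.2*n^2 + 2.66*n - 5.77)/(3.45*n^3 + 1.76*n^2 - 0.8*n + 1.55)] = (4.14*n^4 - 18.354*n^3 + 55.9979*n^2 + 16.5904*n - 0.492999999999999)/(11.9025*n^6 + 12.144*n^5 - 2.4224*n^4 + 7.879*n^3 + 6.096*n^2 - 2.48*n + 2.4025)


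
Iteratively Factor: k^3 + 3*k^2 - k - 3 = (k + 1)*(k^2 + 2*k - 3) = (k + 1)*(k + 3)*(k - 1)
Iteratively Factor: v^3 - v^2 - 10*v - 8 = (v - 4)*(v^2 + 3*v + 2) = (v - 4)*(v + 2)*(v + 1)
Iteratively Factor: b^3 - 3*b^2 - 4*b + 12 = (b - 2)*(b^2 - b - 6) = (b - 3)*(b - 2)*(b + 2)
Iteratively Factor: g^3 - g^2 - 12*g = (g + 3)*(g^2 - 4*g) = (g - 4)*(g + 3)*(g)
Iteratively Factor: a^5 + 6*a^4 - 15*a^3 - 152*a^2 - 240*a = (a + 4)*(a^4 + 2*a^3 - 23*a^2 - 60*a) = (a + 3)*(a + 4)*(a^3 - a^2 - 20*a) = (a + 3)*(a + 4)^2*(a^2 - 5*a) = a*(a + 3)*(a + 4)^2*(a - 5)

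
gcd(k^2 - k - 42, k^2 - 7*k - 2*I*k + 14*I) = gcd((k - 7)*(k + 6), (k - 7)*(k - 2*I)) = k - 7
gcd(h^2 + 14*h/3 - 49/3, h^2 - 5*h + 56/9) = h - 7/3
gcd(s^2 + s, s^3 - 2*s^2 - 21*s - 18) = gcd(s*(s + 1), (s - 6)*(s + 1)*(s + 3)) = s + 1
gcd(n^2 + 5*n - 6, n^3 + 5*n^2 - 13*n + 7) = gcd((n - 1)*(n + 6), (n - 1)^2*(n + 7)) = n - 1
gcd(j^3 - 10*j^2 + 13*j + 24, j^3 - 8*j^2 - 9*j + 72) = j^2 - 11*j + 24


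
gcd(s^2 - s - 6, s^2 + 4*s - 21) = s - 3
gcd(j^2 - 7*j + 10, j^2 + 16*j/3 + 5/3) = 1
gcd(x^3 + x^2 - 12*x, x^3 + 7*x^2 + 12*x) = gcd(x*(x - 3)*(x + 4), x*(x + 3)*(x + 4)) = x^2 + 4*x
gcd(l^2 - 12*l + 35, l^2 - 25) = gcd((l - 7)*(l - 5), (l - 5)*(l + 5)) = l - 5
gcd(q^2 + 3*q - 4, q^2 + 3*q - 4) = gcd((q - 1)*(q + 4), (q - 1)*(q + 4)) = q^2 + 3*q - 4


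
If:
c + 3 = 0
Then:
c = -3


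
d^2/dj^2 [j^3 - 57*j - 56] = 6*j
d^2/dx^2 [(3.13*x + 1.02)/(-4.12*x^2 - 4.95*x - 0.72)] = (-(3.13*x + 1.02)*(8.24*x + 4.95)*(16.48*x + 9.9) + (77.3736*x + 39.3918)*(4.12*x^2 + 4.95*x + 0.72))/(4.12*x^2 + 4.95*x + 0.72)^3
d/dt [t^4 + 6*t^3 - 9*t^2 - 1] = 2*t*(2*t^2 + 9*t - 9)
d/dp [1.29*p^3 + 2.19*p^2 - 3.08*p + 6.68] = 3.87*p^2 + 4.38*p - 3.08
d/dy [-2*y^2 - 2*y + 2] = -4*y - 2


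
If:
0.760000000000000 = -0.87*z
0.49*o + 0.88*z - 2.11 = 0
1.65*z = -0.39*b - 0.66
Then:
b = 2.00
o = 5.87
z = -0.87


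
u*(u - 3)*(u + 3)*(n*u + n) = n*u^4 + n*u^3 - 9*n*u^2 - 9*n*u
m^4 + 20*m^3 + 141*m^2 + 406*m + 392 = (m + 2)*(m + 4)*(m + 7)^2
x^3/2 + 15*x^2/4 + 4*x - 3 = (x/2 + 1)*(x - 1/2)*(x + 6)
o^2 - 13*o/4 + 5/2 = (o - 2)*(o - 5/4)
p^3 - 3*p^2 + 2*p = p*(p - 2)*(p - 1)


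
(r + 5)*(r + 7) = r^2 + 12*r + 35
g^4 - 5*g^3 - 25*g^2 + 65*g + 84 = (g - 7)*(g - 3)*(g + 1)*(g + 4)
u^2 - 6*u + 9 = (u - 3)^2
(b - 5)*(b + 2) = b^2 - 3*b - 10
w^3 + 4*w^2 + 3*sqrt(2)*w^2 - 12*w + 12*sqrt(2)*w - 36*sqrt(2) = (w - 2)*(w + 6)*(w + 3*sqrt(2))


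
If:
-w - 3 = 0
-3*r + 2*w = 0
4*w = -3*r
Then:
No Solution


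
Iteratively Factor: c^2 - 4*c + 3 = (c - 3)*(c - 1)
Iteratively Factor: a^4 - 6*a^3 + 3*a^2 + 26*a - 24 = (a + 2)*(a^3 - 8*a^2 + 19*a - 12) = (a - 1)*(a + 2)*(a^2 - 7*a + 12) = (a - 3)*(a - 1)*(a + 2)*(a - 4)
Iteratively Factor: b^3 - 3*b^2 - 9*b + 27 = (b + 3)*(b^2 - 6*b + 9) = (b - 3)*(b + 3)*(b - 3)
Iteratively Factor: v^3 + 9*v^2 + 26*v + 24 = (v + 3)*(v^2 + 6*v + 8) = (v + 3)*(v + 4)*(v + 2)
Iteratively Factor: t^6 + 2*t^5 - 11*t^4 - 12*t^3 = (t - 3)*(t^5 + 5*t^4 + 4*t^3) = t*(t - 3)*(t^4 + 5*t^3 + 4*t^2) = t*(t - 3)*(t + 4)*(t^3 + t^2) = t^2*(t - 3)*(t + 4)*(t^2 + t) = t^3*(t - 3)*(t + 4)*(t + 1)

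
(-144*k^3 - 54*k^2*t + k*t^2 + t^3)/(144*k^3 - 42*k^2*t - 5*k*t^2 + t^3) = (3*k + t)/(-3*k + t)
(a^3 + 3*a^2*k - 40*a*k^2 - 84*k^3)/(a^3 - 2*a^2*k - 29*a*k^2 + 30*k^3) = (a^2 + 9*a*k + 14*k^2)/(a^2 + 4*a*k - 5*k^2)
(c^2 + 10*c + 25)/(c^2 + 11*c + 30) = (c + 5)/(c + 6)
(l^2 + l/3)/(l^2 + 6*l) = (l + 1/3)/(l + 6)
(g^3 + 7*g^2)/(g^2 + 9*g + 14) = g^2/(g + 2)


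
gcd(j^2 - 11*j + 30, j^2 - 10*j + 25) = j - 5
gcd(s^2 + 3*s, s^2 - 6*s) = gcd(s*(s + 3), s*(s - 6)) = s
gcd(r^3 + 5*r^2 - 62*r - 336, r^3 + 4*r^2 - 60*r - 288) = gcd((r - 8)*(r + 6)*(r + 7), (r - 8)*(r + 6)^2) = r^2 - 2*r - 48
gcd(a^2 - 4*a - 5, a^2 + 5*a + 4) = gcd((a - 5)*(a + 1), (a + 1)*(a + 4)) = a + 1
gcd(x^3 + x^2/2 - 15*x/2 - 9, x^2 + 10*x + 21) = 1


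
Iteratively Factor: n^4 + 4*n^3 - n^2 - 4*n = (n - 1)*(n^3 + 5*n^2 + 4*n) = n*(n - 1)*(n^2 + 5*n + 4) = n*(n - 1)*(n + 4)*(n + 1)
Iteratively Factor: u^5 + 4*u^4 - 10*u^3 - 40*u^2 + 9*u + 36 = (u - 1)*(u^4 + 5*u^3 - 5*u^2 - 45*u - 36) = (u - 1)*(u + 3)*(u^3 + 2*u^2 - 11*u - 12) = (u - 1)*(u + 3)*(u + 4)*(u^2 - 2*u - 3) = (u - 3)*(u - 1)*(u + 3)*(u + 4)*(u + 1)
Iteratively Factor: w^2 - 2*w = (w - 2)*(w)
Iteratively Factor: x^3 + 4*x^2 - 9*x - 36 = (x + 4)*(x^2 - 9) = (x - 3)*(x + 4)*(x + 3)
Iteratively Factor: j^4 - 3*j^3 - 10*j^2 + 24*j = (j - 4)*(j^3 + j^2 - 6*j) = (j - 4)*(j + 3)*(j^2 - 2*j) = (j - 4)*(j - 2)*(j + 3)*(j)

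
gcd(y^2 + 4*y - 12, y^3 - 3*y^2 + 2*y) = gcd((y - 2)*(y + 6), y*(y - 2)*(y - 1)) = y - 2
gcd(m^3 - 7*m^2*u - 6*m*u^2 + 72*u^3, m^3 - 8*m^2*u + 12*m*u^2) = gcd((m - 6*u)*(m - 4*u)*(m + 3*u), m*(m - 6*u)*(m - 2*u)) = -m + 6*u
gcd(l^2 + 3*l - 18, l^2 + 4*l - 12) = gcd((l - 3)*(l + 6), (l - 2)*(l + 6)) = l + 6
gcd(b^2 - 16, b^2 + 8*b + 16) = b + 4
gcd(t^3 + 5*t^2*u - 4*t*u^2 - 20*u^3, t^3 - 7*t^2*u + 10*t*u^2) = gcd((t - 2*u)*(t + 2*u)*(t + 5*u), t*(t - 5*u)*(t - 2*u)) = t - 2*u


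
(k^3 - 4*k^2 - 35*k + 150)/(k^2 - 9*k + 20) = (k^2 + k - 30)/(k - 4)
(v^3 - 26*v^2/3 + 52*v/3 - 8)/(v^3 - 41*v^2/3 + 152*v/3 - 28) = (v - 2)/(v - 7)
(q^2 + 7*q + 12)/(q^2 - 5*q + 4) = (q^2 + 7*q + 12)/(q^2 - 5*q + 4)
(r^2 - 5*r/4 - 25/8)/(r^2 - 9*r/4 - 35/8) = (2*r - 5)/(2*r - 7)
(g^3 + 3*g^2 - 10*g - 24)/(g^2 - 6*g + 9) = (g^2 + 6*g + 8)/(g - 3)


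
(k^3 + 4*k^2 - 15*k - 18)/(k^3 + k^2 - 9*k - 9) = (k + 6)/(k + 3)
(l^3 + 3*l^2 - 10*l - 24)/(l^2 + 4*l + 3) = (l^3 + 3*l^2 - 10*l - 24)/(l^2 + 4*l + 3)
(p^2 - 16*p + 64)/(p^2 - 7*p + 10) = (p^2 - 16*p + 64)/(p^2 - 7*p + 10)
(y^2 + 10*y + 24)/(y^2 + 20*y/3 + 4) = 3*(y + 4)/(3*y + 2)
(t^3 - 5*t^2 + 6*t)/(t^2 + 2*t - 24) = t*(t^2 - 5*t + 6)/(t^2 + 2*t - 24)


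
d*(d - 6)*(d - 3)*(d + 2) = d^4 - 7*d^3 + 36*d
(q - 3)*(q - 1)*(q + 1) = q^3 - 3*q^2 - q + 3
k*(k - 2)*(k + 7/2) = k^3 + 3*k^2/2 - 7*k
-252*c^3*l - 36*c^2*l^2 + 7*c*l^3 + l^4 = l*(-6*c + l)*(6*c + l)*(7*c + l)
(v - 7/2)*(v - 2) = v^2 - 11*v/2 + 7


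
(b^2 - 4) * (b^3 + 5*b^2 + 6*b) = b^5 + 5*b^4 + 2*b^3 - 20*b^2 - 24*b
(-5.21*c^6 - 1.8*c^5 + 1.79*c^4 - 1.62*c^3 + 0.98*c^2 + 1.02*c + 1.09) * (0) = 0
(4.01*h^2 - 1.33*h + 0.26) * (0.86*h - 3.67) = 3.4486*h^3 - 15.8605*h^2 + 5.1047*h - 0.9542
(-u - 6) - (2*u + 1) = -3*u - 7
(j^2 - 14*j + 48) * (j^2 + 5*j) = j^4 - 9*j^3 - 22*j^2 + 240*j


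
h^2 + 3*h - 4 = (h - 1)*(h + 4)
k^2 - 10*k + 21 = (k - 7)*(k - 3)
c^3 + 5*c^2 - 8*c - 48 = (c - 3)*(c + 4)^2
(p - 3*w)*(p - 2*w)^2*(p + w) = p^4 - 6*p^3*w + 9*p^2*w^2 + 4*p*w^3 - 12*w^4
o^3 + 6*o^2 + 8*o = o*(o + 2)*(o + 4)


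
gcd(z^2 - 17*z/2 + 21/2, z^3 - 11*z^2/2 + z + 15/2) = z - 3/2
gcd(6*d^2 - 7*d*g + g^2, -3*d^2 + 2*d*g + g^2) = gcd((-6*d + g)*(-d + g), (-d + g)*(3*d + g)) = d - g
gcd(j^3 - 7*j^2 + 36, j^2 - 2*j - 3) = j - 3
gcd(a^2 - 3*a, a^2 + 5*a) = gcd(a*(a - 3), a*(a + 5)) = a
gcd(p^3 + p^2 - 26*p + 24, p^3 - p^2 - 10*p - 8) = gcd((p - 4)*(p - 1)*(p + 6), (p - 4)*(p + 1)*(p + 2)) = p - 4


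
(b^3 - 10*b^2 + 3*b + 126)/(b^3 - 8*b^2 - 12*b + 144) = (b^2 - 4*b - 21)/(b^2 - 2*b - 24)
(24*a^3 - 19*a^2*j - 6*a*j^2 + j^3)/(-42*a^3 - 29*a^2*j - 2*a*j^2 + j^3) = (-8*a^2 + 9*a*j - j^2)/(14*a^2 + 5*a*j - j^2)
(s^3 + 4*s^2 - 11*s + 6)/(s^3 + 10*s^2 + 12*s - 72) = (s^2 - 2*s + 1)/(s^2 + 4*s - 12)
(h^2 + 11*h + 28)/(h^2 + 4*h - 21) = (h + 4)/(h - 3)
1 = 1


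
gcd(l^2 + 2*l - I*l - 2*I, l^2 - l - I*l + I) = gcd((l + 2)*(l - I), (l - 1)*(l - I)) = l - I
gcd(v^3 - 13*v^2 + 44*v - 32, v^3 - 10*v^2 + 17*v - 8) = v^2 - 9*v + 8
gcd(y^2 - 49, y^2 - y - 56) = y + 7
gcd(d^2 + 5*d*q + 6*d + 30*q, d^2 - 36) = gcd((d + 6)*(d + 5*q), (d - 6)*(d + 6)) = d + 6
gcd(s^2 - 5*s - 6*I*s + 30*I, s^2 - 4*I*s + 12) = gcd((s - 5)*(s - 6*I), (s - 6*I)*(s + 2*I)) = s - 6*I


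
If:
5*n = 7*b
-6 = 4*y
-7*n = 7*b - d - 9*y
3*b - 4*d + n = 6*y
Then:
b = -225/314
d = 459/314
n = -315/314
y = -3/2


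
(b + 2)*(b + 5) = b^2 + 7*b + 10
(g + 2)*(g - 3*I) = g^2 + 2*g - 3*I*g - 6*I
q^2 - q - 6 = (q - 3)*(q + 2)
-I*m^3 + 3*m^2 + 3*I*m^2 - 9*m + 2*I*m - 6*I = (m - 3)*(m + 2*I)*(-I*m + 1)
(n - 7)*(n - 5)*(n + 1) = n^3 - 11*n^2 + 23*n + 35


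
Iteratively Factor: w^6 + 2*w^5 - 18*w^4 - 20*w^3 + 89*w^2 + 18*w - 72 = (w - 1)*(w^5 + 3*w^4 - 15*w^3 - 35*w^2 + 54*w + 72) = (w - 3)*(w - 1)*(w^4 + 6*w^3 + 3*w^2 - 26*w - 24) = (w - 3)*(w - 2)*(w - 1)*(w^3 + 8*w^2 + 19*w + 12) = (w - 3)*(w - 2)*(w - 1)*(w + 3)*(w^2 + 5*w + 4) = (w - 3)*(w - 2)*(w - 1)*(w + 1)*(w + 3)*(w + 4)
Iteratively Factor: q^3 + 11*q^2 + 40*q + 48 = (q + 4)*(q^2 + 7*q + 12) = (q + 4)^2*(q + 3)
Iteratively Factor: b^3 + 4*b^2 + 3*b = (b)*(b^2 + 4*b + 3) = b*(b + 3)*(b + 1)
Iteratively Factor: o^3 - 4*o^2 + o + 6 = (o - 2)*(o^2 - 2*o - 3) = (o - 2)*(o + 1)*(o - 3)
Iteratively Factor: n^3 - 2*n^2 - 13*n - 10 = (n - 5)*(n^2 + 3*n + 2) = (n - 5)*(n + 1)*(n + 2)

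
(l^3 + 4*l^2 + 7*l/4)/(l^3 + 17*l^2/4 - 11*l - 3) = l*(4*l^2 + 16*l + 7)/(4*l^3 + 17*l^2 - 44*l - 12)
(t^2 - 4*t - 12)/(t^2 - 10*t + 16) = (t^2 - 4*t - 12)/(t^2 - 10*t + 16)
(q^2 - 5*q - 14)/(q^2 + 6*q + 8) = (q - 7)/(q + 4)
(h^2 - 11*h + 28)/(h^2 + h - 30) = (h^2 - 11*h + 28)/(h^2 + h - 30)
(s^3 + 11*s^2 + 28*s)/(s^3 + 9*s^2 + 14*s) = (s + 4)/(s + 2)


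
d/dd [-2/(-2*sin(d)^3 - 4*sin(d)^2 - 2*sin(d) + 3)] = -4*(3*sin(d)^2 + 4*sin(d) + 1)*cos(d)/(2*sin(d)^3 + 4*sin(d)^2 + 2*sin(d) - 3)^2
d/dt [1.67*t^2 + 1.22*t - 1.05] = 3.34*t + 1.22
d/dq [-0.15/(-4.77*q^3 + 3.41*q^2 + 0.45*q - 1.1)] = (-2.1465*q^2 + 1.023*q + 0.0675)/(4.77*q^3 - 3.41*q^2 - 0.45*q + 1.1)^2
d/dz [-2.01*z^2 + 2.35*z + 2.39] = 2.35 - 4.02*z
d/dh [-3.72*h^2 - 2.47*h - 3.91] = -7.44*h - 2.47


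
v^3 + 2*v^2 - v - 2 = (v - 1)*(v + 1)*(v + 2)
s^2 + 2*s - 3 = (s - 1)*(s + 3)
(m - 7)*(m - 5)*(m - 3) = m^3 - 15*m^2 + 71*m - 105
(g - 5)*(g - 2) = g^2 - 7*g + 10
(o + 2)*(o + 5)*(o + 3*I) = o^3 + 7*o^2 + 3*I*o^2 + 10*o + 21*I*o + 30*I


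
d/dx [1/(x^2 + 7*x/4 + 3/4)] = 4*(-8*x - 7)/(4*x^2 + 7*x + 3)^2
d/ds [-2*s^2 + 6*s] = 6 - 4*s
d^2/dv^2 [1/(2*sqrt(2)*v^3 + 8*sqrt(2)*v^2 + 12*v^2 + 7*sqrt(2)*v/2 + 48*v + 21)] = 4*(-4*(3*sqrt(2)*v + 4*sqrt(2) + 6)*(4*sqrt(2)*v^3 + 16*sqrt(2)*v^2 + 24*v^2 + 7*sqrt(2)*v + 96*v + 42) + (12*sqrt(2)*v^2 + 32*sqrt(2)*v + 48*v + 7*sqrt(2) + 96)^2)/(4*sqrt(2)*v^3 + 16*sqrt(2)*v^2 + 24*v^2 + 7*sqrt(2)*v + 96*v + 42)^3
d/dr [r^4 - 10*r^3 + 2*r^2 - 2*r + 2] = 4*r^3 - 30*r^2 + 4*r - 2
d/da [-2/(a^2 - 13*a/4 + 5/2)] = 8*(8*a - 13)/(4*a^2 - 13*a + 10)^2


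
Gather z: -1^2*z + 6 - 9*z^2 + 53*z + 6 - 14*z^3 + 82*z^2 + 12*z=-14*z^3 + 73*z^2 + 64*z + 12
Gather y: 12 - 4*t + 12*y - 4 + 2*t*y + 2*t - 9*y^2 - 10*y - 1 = -2*t - 9*y^2 + y*(2*t + 2) + 7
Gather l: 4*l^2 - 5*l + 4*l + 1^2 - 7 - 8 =4*l^2 - l - 14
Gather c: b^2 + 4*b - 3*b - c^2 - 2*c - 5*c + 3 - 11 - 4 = b^2 + b - c^2 - 7*c - 12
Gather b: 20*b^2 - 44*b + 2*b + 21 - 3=20*b^2 - 42*b + 18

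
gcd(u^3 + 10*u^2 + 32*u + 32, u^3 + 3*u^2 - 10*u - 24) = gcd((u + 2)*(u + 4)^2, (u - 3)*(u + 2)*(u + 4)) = u^2 + 6*u + 8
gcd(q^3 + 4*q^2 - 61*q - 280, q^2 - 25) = q + 5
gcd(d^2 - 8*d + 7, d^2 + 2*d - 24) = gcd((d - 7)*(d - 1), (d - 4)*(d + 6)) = 1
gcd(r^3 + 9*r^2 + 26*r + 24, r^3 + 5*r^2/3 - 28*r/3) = r + 4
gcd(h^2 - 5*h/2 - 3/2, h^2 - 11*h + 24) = h - 3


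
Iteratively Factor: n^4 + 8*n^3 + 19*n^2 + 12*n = (n + 3)*(n^3 + 5*n^2 + 4*n) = (n + 3)*(n + 4)*(n^2 + n) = (n + 1)*(n + 3)*(n + 4)*(n)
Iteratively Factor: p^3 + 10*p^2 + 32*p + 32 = (p + 2)*(p^2 + 8*p + 16) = (p + 2)*(p + 4)*(p + 4)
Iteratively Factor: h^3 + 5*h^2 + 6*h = (h + 3)*(h^2 + 2*h) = (h + 2)*(h + 3)*(h)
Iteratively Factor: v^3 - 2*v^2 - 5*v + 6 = (v - 3)*(v^2 + v - 2) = (v - 3)*(v - 1)*(v + 2)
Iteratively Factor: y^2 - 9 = (y - 3)*(y + 3)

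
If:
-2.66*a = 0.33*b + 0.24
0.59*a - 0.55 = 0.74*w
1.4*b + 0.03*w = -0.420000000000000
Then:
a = -0.06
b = -0.28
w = -0.79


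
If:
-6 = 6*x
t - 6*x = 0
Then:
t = -6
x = -1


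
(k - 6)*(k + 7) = k^2 + k - 42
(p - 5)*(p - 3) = p^2 - 8*p + 15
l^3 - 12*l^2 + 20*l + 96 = (l - 8)*(l - 6)*(l + 2)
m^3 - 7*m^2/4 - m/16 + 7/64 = (m - 7/4)*(m - 1/4)*(m + 1/4)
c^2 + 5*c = c*(c + 5)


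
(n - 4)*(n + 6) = n^2 + 2*n - 24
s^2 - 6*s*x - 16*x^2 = (s - 8*x)*(s + 2*x)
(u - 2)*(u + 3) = u^2 + u - 6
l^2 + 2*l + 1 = (l + 1)^2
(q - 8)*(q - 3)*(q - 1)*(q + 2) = q^4 - 10*q^3 + 11*q^2 + 46*q - 48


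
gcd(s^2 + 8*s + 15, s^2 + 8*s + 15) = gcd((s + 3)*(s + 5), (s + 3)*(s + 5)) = s^2 + 8*s + 15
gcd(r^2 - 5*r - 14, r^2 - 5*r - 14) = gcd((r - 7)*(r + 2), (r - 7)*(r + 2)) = r^2 - 5*r - 14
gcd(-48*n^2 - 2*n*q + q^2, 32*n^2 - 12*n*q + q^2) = -8*n + q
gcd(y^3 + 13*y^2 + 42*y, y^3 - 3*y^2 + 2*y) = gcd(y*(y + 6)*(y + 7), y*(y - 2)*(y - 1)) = y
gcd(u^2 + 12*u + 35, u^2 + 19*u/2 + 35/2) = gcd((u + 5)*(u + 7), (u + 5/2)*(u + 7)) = u + 7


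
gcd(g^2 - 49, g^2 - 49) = g^2 - 49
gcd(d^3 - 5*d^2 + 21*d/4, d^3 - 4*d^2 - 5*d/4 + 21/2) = d - 7/2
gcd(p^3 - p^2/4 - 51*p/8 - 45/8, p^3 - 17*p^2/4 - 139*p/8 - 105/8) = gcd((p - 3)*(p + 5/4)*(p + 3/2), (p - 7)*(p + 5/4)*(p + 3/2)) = p^2 + 11*p/4 + 15/8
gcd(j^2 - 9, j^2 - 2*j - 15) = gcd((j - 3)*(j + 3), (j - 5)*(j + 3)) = j + 3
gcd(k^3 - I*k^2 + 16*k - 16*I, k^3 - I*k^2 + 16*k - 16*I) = k^3 - I*k^2 + 16*k - 16*I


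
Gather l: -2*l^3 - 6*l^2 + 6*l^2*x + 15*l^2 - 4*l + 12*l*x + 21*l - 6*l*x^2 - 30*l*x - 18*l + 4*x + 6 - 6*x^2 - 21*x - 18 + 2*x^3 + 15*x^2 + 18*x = -2*l^3 + l^2*(6*x + 9) + l*(-6*x^2 - 18*x - 1) + 2*x^3 + 9*x^2 + x - 12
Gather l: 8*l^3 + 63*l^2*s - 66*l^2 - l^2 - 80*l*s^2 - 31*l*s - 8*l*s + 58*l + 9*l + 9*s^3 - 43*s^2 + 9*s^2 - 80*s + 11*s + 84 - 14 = 8*l^3 + l^2*(63*s - 67) + l*(-80*s^2 - 39*s + 67) + 9*s^3 - 34*s^2 - 69*s + 70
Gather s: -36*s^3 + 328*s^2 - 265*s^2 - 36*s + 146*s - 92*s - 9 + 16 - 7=-36*s^3 + 63*s^2 + 18*s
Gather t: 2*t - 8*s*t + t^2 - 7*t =t^2 + t*(-8*s - 5)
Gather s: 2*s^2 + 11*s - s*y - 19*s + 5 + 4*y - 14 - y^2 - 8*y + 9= 2*s^2 + s*(-y - 8) - y^2 - 4*y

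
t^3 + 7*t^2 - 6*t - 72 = (t - 3)*(t + 4)*(t + 6)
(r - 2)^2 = r^2 - 4*r + 4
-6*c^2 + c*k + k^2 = (-2*c + k)*(3*c + k)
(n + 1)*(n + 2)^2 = n^3 + 5*n^2 + 8*n + 4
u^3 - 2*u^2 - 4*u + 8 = (u - 2)^2*(u + 2)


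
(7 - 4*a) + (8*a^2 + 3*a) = 8*a^2 - a + 7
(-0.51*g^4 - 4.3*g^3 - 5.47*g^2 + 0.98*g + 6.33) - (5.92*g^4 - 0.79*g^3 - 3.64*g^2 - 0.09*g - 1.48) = -6.43*g^4 - 3.51*g^3 - 1.83*g^2 + 1.07*g + 7.81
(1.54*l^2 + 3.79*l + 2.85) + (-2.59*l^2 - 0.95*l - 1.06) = -1.05*l^2 + 2.84*l + 1.79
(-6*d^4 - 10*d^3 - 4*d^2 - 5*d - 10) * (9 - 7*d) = 42*d^5 + 16*d^4 - 62*d^3 - d^2 + 25*d - 90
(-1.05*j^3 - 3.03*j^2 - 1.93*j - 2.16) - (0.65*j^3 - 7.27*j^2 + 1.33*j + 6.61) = -1.7*j^3 + 4.24*j^2 - 3.26*j - 8.77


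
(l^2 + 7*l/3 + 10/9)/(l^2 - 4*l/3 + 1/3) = (9*l^2 + 21*l + 10)/(3*(3*l^2 - 4*l + 1))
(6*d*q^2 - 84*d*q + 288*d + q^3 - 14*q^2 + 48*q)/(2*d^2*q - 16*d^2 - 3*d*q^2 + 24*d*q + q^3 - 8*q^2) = (6*d*q - 36*d + q^2 - 6*q)/(2*d^2 - 3*d*q + q^2)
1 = 1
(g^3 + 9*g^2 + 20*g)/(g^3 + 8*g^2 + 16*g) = (g + 5)/(g + 4)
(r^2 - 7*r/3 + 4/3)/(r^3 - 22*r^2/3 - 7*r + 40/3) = (3*r - 4)/(3*r^2 - 19*r - 40)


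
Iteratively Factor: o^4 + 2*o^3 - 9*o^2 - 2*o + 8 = (o - 1)*(o^3 + 3*o^2 - 6*o - 8) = (o - 1)*(o + 1)*(o^2 + 2*o - 8) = (o - 1)*(o + 1)*(o + 4)*(o - 2)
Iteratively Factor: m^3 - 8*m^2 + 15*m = (m - 5)*(m^2 - 3*m) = (m - 5)*(m - 3)*(m)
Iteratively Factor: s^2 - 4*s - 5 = (s + 1)*(s - 5)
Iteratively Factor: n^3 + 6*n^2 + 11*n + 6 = (n + 2)*(n^2 + 4*n + 3) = (n + 2)*(n + 3)*(n + 1)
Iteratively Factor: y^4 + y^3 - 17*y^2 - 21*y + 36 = (y + 3)*(y^3 - 2*y^2 - 11*y + 12) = (y - 4)*(y + 3)*(y^2 + 2*y - 3) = (y - 4)*(y - 1)*(y + 3)*(y + 3)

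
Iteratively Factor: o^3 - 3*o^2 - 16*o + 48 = (o + 4)*(o^2 - 7*o + 12) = (o - 3)*(o + 4)*(o - 4)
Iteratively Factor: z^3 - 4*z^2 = (z - 4)*(z^2) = z*(z - 4)*(z)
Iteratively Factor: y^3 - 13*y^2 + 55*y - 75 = (y - 3)*(y^2 - 10*y + 25) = (y - 5)*(y - 3)*(y - 5)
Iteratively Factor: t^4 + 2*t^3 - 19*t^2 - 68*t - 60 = (t + 3)*(t^3 - t^2 - 16*t - 20) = (t - 5)*(t + 3)*(t^2 + 4*t + 4) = (t - 5)*(t + 2)*(t + 3)*(t + 2)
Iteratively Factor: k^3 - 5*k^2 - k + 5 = (k - 1)*(k^2 - 4*k - 5) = (k - 1)*(k + 1)*(k - 5)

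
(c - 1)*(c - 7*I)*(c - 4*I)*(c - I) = c^4 - c^3 - 12*I*c^3 - 39*c^2 + 12*I*c^2 + 39*c + 28*I*c - 28*I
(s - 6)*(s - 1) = s^2 - 7*s + 6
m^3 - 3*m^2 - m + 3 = (m - 3)*(m - 1)*(m + 1)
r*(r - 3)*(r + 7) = r^3 + 4*r^2 - 21*r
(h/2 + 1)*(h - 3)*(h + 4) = h^3/2 + 3*h^2/2 - 5*h - 12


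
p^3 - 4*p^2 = p^2*(p - 4)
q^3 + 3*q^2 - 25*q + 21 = (q - 3)*(q - 1)*(q + 7)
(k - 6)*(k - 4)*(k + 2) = k^3 - 8*k^2 + 4*k + 48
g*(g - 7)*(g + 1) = g^3 - 6*g^2 - 7*g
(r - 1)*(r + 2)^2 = r^3 + 3*r^2 - 4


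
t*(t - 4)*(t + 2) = t^3 - 2*t^2 - 8*t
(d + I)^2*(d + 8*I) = d^3 + 10*I*d^2 - 17*d - 8*I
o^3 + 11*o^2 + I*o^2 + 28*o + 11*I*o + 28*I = (o + 4)*(o + 7)*(o + I)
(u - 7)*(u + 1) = u^2 - 6*u - 7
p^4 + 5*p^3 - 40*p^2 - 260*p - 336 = (p - 7)*(p + 2)*(p + 4)*(p + 6)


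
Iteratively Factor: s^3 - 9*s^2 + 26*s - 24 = (s - 3)*(s^2 - 6*s + 8) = (s - 4)*(s - 3)*(s - 2)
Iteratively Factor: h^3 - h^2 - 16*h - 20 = (h + 2)*(h^2 - 3*h - 10) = (h + 2)^2*(h - 5)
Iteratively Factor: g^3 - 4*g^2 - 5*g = (g + 1)*(g^2 - 5*g) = (g - 5)*(g + 1)*(g)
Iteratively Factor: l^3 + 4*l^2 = (l + 4)*(l^2) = l*(l + 4)*(l)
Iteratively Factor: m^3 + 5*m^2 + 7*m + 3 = (m + 1)*(m^2 + 4*m + 3) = (m + 1)^2*(m + 3)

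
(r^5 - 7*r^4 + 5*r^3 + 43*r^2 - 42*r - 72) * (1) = r^5 - 7*r^4 + 5*r^3 + 43*r^2 - 42*r - 72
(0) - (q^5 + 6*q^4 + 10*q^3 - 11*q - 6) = -q^5 - 6*q^4 - 10*q^3 + 11*q + 6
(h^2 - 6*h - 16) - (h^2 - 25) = 9 - 6*h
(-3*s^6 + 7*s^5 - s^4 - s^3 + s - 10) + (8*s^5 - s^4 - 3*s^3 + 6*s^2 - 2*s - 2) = -3*s^6 + 15*s^5 - 2*s^4 - 4*s^3 + 6*s^2 - s - 12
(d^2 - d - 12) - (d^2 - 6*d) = 5*d - 12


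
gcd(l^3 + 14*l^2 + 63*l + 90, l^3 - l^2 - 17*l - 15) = l + 3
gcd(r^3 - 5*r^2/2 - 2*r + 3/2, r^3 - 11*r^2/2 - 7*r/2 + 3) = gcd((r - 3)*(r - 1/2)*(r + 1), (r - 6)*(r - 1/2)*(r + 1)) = r^2 + r/2 - 1/2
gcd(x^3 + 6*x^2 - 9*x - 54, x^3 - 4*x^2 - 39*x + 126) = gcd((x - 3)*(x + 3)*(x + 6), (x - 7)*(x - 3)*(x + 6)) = x^2 + 3*x - 18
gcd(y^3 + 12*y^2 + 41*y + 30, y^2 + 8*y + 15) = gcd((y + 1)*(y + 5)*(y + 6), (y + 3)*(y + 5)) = y + 5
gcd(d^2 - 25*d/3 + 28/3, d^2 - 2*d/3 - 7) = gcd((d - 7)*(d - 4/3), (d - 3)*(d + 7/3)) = 1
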